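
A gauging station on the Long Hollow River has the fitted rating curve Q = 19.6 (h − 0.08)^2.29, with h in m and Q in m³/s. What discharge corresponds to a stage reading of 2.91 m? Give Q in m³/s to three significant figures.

212 m³/s

Q = 19.6 × (2.91 − 0.08)^2.29 = 19.6 × 2.83^2.29 = 212.2 m³/s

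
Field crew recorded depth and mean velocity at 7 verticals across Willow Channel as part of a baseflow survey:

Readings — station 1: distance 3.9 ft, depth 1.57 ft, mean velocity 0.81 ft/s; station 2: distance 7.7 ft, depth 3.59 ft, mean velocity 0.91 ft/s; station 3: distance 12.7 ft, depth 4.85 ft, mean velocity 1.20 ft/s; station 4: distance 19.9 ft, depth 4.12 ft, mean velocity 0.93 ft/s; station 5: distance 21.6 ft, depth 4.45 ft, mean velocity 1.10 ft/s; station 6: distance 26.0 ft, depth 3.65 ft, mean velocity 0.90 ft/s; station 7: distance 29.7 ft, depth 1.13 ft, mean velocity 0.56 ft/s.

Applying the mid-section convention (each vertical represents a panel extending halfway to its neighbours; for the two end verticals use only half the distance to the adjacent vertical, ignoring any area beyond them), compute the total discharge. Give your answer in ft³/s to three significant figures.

w_1 = (7.7 − 3.9)/2 = 1.9 ft; q_1 = 0.81 × 1.57 × 1.9 = 2.416 ft³/s
w_2 = (12.7 − 3.9)/2 = 4.4 ft; q_2 = 0.91 × 3.59 × 4.4 = 14.37 ft³/s
w_3 = (19.9 − 7.7)/2 = 6.1 ft; q_3 = 1.20 × 4.85 × 6.1 = 35.50 ft³/s
w_4 = (21.6 − 12.7)/2 = 4.45 ft; q_4 = 0.93 × 4.12 × 4.45 = 17.05 ft³/s
w_5 = (26.0 − 19.9)/2 = 3.05 ft; q_5 = 1.10 × 4.45 × 3.05 = 14.93 ft³/s
w_6 = (29.7 − 21.6)/2 = 4.05 ft; q_6 = 0.90 × 3.65 × 4.05 = 13.30 ft³/s
w_7 = (29.7 − 26.0)/2 = 1.85 ft; q_7 = 0.56 × 1.13 × 1.85 = 1.171 ft³/s
Q = Σ qᵢ = 98.75 ft³/s

98.7 ft³/s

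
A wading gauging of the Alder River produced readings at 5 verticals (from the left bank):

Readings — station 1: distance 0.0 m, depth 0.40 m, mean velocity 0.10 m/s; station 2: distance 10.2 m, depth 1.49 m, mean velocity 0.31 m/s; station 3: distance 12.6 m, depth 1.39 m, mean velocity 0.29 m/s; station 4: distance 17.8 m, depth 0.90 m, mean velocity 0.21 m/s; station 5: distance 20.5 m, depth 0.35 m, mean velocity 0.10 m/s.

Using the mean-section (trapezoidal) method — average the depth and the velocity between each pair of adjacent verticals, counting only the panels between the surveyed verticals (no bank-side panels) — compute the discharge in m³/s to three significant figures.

Panel 1-2: Δb = 10.2 m, d̄ = (0.40+1.49)/2 = 0.945, v̄ = (0.10+0.31)/2 = 0.205 → q = 10.2×0.945×0.205 = 1.976 m³/s
Panel 2-3: Δb = 2.4 m, d̄ = (1.49+1.39)/2 = 1.44, v̄ = (0.31+0.29)/2 = 0.3 → q = 2.4×1.44×0.3 = 1.037 m³/s
Panel 3-4: Δb = 5.2 m, d̄ = (1.39+0.90)/2 = 1.145, v̄ = (0.29+0.21)/2 = 0.25 → q = 5.2×1.145×0.25 = 1.489 m³/s
Panel 4-5: Δb = 2.7 m, d̄ = (0.90+0.35)/2 = 0.625, v̄ = (0.21+0.10)/2 = 0.155 → q = 2.7×0.625×0.155 = 0.2616 m³/s
Q = Σ q = 4.763 m³/s

4.76 m³/s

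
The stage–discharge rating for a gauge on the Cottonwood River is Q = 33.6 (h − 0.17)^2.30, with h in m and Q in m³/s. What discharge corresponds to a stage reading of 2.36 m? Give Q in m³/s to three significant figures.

204 m³/s

Q = 33.6 × (2.36 − 0.17)^2.30 = 33.6 × 2.19^2.30 = 203.9 m³/s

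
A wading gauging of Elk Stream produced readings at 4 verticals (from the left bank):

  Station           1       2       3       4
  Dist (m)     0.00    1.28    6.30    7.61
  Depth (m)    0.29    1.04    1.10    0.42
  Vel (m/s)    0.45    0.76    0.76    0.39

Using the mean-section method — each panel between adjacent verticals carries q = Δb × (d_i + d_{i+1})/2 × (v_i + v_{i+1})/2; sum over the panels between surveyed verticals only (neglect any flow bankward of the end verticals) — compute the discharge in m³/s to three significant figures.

5.17 m³/s

Panel 1-2: Δb = 1.28 m, d̄ = (0.29+1.04)/2 = 0.665, v̄ = (0.45+0.76)/2 = 0.605 → q = 1.28×0.665×0.605 = 0.5150 m³/s
Panel 2-3: Δb = 5.02 m, d̄ = (1.04+1.10)/2 = 1.07, v̄ = (0.76+0.76)/2 = 0.76 → q = 5.02×1.07×0.76 = 4.082 m³/s
Panel 3-4: Δb = 1.31 m, d̄ = (1.10+0.42)/2 = 0.76, v̄ = (0.76+0.39)/2 = 0.575 → q = 1.31×0.76×0.575 = 0.5725 m³/s
Q = Σ q = 5.170 m³/s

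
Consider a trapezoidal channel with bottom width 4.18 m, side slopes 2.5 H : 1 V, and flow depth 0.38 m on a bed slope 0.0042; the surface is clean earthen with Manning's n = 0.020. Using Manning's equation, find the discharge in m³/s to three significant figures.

A = (b + z·y)·y = (4.18 + 2.5×0.38)×0.38 = 1.949 m²
P = b + 2y√(1+z²) = 4.18 + 2×0.38×√(1+2.5²) = 6.226 m
R = A/P = 1.949/6.226 = 0.3131 m
Q = (1/n)·A·R^(2/3)·S^(1/2) = (1/0.020) × 1.949 × 0.3131^(2/3) × 0.0042^(1/2) = 2.913 m³/s

2.91 m³/s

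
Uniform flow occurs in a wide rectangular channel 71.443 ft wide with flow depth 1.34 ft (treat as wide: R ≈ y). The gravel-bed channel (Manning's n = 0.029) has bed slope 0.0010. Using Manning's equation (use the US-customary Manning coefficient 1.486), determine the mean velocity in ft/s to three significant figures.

1.97 ft/s

A = b·y = 71.443 × 1.34 = 95.73 ft²
Wide channel: R ≈ y = 1.34 ft
Q = (1.486/n)·A·R^(2/3)·S^(1/2) = (1.486/0.029) × 95.73 × 1.340^(2/3) × 0.0010^(1/2) = 188.5 ft³/s
V = Q/A = 188.5/95.73 = 1.970 ft/s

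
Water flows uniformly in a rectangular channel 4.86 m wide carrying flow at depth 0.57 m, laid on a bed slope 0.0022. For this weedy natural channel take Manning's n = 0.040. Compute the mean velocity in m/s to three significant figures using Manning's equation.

A = b·y = 4.86 × 0.57 = 2.770 m²
P = b + 2y = 4.86 + 2×0.57 = 6.000 m
R = A/P = 2.770/6.000 = 0.4617 m
Q = (1/n)·A·R^(2/3)·S^(1/2) = (1/0.040) × 2.770 × 0.4617^(2/3) × 0.0022^(1/2) = 1.940 m³/s
V = Q/A = 1.940/2.770 = 0.7005 m/s

0.700 m/s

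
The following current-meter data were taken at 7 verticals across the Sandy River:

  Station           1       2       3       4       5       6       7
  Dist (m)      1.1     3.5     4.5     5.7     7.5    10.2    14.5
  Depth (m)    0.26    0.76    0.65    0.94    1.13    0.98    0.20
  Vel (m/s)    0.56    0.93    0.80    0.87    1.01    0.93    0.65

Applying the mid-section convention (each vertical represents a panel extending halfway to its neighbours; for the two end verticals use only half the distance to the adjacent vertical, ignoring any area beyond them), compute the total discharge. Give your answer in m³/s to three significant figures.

w_1 = (3.5 − 1.1)/2 = 1.2 m; q_1 = 0.56 × 0.26 × 1.2 = 0.1747 m³/s
w_2 = (4.5 − 1.1)/2 = 1.7 m; q_2 = 0.93 × 0.76 × 1.7 = 1.202 m³/s
w_3 = (5.7 − 3.5)/2 = 1.1 m; q_3 = 0.80 × 0.65 × 1.1 = 0.5720 m³/s
w_4 = (7.5 − 4.5)/2 = 1.5 m; q_4 = 0.87 × 0.94 × 1.5 = 1.227 m³/s
w_5 = (10.2 − 5.7)/2 = 2.25 m; q_5 = 1.01 × 1.13 × 2.25 = 2.568 m³/s
w_6 = (14.5 − 7.5)/2 = 3.5 m; q_6 = 0.93 × 0.98 × 3.5 = 3.190 m³/s
w_7 = (14.5 − 10.2)/2 = 2.15 m; q_7 = 0.65 × 0.20 × 2.15 = 0.2795 m³/s
Q = Σ qᵢ = 9.212 m³/s

9.21 m³/s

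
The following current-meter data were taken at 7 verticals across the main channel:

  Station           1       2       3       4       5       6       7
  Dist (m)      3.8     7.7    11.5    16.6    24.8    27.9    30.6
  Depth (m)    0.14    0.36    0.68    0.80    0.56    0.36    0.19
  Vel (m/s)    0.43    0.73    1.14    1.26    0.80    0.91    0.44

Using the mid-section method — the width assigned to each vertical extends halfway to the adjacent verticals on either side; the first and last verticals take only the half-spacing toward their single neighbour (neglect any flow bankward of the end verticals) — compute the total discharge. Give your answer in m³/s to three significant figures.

14.9 m³/s

w_1 = (7.7 − 3.8)/2 = 1.95 m; q_1 = 0.43 × 0.14 × 1.95 = 0.1174 m³/s
w_2 = (11.5 − 3.8)/2 = 3.85 m; q_2 = 0.73 × 0.36 × 3.85 = 1.012 m³/s
w_3 = (16.6 − 7.7)/2 = 4.45 m; q_3 = 1.14 × 0.68 × 4.45 = 3.450 m³/s
w_4 = (24.8 − 11.5)/2 = 6.65 m; q_4 = 1.26 × 0.80 × 6.65 = 6.703 m³/s
w_5 = (27.9 − 16.6)/2 = 5.65 m; q_5 = 0.80 × 0.56 × 5.65 = 2.531 m³/s
w_6 = (30.6 − 24.8)/2 = 2.9 m; q_6 = 0.91 × 0.36 × 2.9 = 0.9500 m³/s
w_7 = (30.6 − 27.9)/2 = 1.35 m; q_7 = 0.44 × 0.19 × 1.35 = 0.1129 m³/s
Q = Σ qᵢ = 14.88 m³/s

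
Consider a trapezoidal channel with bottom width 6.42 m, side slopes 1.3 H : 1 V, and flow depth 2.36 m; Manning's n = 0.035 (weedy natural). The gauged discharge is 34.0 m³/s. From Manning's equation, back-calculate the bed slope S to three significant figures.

0.00153

A = (b + z·y)·y = (6.42 + 1.3×2.36)×2.36 = 22.39 m²
P = b + 2y√(1+z²) = 6.42 + 2×2.36×√(1+1.3²) = 14.16 m
R = A/P = 22.39/14.16 = 1.581 m
S = (Q·n / (1·A·R^(2/3)))² = (34.0×0.035 / (1×22.39×1.357))² = 0.001533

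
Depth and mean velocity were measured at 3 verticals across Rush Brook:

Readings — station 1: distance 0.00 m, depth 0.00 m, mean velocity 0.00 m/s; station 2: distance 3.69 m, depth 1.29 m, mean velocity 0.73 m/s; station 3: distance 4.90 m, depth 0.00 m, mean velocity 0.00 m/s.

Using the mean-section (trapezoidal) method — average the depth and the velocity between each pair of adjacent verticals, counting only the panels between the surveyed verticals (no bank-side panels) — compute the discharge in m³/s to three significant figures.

1.15 m³/s

Panel 1-2: Δb = 3.69 m, d̄ = (0.00+1.29)/2 = 0.645, v̄ = (0.00+0.73)/2 = 0.365 → q = 3.69×0.645×0.365 = 0.8687 m³/s
Panel 2-3: Δb = 1.21 m, d̄ = (1.29+0.00)/2 = 0.645, v̄ = (0.73+0.00)/2 = 0.365 → q = 1.21×0.645×0.365 = 0.2849 m³/s
Q = Σ q = 1.154 m³/s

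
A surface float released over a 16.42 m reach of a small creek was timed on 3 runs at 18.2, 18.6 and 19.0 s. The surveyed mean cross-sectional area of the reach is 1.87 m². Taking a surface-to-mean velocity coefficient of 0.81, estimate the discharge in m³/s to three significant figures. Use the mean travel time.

t̄ = (18.2 + 18.6 + 19.0) / 3 = 18.6 s
v_surface = L / t̄ = 16.42 / 18.6 = 0.8828 m/s
v_mean = 0.81 × 0.8828 = 0.7151 m/s
Q = A × v_mean = 1.87 × 0.7151 = 1.337 m³/s

1.34 m³/s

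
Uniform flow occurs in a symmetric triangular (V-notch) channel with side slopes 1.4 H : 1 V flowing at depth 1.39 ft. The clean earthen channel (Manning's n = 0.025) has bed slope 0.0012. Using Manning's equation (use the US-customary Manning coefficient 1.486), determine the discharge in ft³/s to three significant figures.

A = z·y² = 1.4×1.39² = 2.705 ft²
P = 2y√(1+z²) = 2×1.39×√(1+1.4²) = 4.783 ft
R = A/P = 2.705/4.783 = 0.5655 ft
Q = (1.486/n)·A·R^(2/3)·S^(1/2) = (1.486/0.025) × 2.705 × 0.5655^(2/3) × 0.0012^(1/2) = 3.809 ft³/s

3.81 ft³/s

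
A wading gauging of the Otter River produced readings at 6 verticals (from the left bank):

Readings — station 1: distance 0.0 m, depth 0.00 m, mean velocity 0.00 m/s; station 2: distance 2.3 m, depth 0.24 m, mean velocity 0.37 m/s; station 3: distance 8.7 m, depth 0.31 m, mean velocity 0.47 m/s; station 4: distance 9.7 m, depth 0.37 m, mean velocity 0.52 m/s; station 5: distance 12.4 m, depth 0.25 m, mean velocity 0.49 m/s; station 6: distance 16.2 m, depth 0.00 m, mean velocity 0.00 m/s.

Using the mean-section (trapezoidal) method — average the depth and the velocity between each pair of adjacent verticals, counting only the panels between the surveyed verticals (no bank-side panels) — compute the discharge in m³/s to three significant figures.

Panel 1-2: Δb = 2.3 m, d̄ = (0.00+0.24)/2 = 0.12, v̄ = (0.00+0.37)/2 = 0.185 → q = 2.3×0.12×0.185 = 0.05106 m³/s
Panel 2-3: Δb = 6.4 m, d̄ = (0.24+0.31)/2 = 0.275, v̄ = (0.37+0.47)/2 = 0.42 → q = 6.4×0.275×0.42 = 0.7392 m³/s
Panel 3-4: Δb = 1 m, d̄ = (0.31+0.37)/2 = 0.34, v̄ = (0.47+0.52)/2 = 0.495 → q = 1×0.34×0.495 = 0.1683 m³/s
Panel 4-5: Δb = 2.7 m, d̄ = (0.37+0.25)/2 = 0.31, v̄ = (0.52+0.49)/2 = 0.505 → q = 2.7×0.31×0.505 = 0.4227 m³/s
Panel 5-6: Δb = 3.8 m, d̄ = (0.25+0.00)/2 = 0.125, v̄ = (0.49+0.00)/2 = 0.245 → q = 3.8×0.125×0.245 = 0.1164 m³/s
Q = Σ q = 1.498 m³/s

1.50 m³/s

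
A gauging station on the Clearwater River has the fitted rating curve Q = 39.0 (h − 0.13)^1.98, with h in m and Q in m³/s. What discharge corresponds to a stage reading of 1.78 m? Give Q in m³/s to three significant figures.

105 m³/s

Q = 39.0 × (1.78 − 0.13)^1.98 = 39.0 × 1.65^1.98 = 105.1 m³/s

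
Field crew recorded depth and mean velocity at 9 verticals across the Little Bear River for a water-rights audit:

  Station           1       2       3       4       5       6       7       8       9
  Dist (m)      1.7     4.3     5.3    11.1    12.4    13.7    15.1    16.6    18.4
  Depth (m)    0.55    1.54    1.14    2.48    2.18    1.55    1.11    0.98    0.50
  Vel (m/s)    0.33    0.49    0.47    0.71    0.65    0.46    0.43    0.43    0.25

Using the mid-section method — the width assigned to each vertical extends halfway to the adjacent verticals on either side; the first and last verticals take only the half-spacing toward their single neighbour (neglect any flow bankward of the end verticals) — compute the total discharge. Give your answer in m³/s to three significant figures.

w_1 = (4.3 − 1.7)/2 = 1.3 m; q_1 = 0.33 × 0.55 × 1.3 = 0.2360 m³/s
w_2 = (5.3 − 1.7)/2 = 1.8 m; q_2 = 0.49 × 1.54 × 1.8 = 1.358 m³/s
w_3 = (11.1 − 4.3)/2 = 3.4 m; q_3 = 0.47 × 1.14 × 3.4 = 1.822 m³/s
w_4 = (12.4 − 5.3)/2 = 3.55 m; q_4 = 0.71 × 2.48 × 3.55 = 6.251 m³/s
w_5 = (13.7 − 11.1)/2 = 1.3 m; q_5 = 0.65 × 2.18 × 1.3 = 1.842 m³/s
w_6 = (15.1 − 12.4)/2 = 1.35 m; q_6 = 0.46 × 1.55 × 1.35 = 0.9626 m³/s
w_7 = (16.6 − 13.7)/2 = 1.45 m; q_7 = 0.43 × 1.11 × 1.45 = 0.6921 m³/s
w_8 = (18.4 − 15.1)/2 = 1.65 m; q_8 = 0.43 × 0.98 × 1.65 = 0.6953 m³/s
w_9 = (18.4 − 16.6)/2 = 0.9 m; q_9 = 0.25 × 0.50 × 0.9 = 0.1125 m³/s
Q = Σ qᵢ = 13.97 m³/s

14.0 m³/s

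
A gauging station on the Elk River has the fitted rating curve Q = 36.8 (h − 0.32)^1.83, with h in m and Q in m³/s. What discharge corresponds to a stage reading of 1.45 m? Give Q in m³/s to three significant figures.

Q = 36.8 × (1.45 − 0.32)^1.83 = 36.8 × 1.13^1.83 = 46.02 m³/s

46.0 m³/s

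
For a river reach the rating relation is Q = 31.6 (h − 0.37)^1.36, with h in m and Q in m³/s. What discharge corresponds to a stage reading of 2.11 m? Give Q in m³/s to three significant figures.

Q = 31.6 × (2.11 − 0.37)^1.36 = 31.6 × 1.74^1.36 = 67.12 m³/s

67.1 m³/s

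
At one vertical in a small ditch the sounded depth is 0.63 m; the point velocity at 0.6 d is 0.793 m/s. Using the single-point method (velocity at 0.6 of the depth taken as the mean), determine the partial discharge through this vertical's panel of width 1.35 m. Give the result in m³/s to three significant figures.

v̄ = v₀.₆ = 0.793 m/s
q = v̄ × d × w = 0.7930 × 0.63 × 1.35 = 0.6744 m³/s

0.674 m³/s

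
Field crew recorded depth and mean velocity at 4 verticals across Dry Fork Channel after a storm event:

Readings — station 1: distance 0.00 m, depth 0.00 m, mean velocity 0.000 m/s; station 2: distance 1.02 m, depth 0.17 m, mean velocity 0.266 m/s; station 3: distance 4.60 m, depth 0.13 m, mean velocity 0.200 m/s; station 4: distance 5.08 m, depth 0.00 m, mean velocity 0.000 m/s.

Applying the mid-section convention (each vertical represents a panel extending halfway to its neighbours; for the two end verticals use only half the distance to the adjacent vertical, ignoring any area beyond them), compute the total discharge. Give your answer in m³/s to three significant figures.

w_2 = (4.60 − 0.00)/2 = 2.3 m; q_2 = 0.266 × 0.17 × 2.3 = 0.1040 m³/s
w_3 = (5.08 − 1.02)/2 = 2.03 m; q_3 = 0.200 × 0.13 × 2.03 = 0.05278 m³/s
Stations 1, 4 contribute zero (depth or velocity is 0).
Q = Σ qᵢ = 0.1568 m³/s

0.157 m³/s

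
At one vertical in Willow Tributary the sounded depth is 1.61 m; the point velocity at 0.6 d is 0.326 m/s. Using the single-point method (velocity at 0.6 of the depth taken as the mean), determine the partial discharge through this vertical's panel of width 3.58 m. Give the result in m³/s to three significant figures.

1.88 m³/s

v̄ = v₀.₆ = 0.326 m/s
q = v̄ × d × w = 0.3260 × 1.61 × 3.58 = 1.879 m³/s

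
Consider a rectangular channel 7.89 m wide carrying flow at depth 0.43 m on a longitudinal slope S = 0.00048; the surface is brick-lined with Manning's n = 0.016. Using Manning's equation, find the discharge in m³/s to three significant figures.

A = b·y = 7.89 × 0.43 = 3.393 m²
P = b + 2y = 7.89 + 2×0.43 = 8.750 m
R = A/P = 3.393/8.750 = 0.3877 m
Q = (1/n)·A·R^(2/3)·S^(1/2) = (1/0.016) × 3.393 × 0.3877^(2/3) × 0.00048^(1/2) = 2.470 m³/s

2.47 m³/s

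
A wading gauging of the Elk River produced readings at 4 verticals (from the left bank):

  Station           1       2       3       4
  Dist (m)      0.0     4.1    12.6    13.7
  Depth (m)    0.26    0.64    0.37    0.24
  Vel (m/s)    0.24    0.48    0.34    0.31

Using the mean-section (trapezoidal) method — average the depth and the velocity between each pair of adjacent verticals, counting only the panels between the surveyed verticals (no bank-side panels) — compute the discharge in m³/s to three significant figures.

2.53 m³/s

Panel 1-2: Δb = 4.1 m, d̄ = (0.26+0.64)/2 = 0.45, v̄ = (0.24+0.48)/2 = 0.36 → q = 4.1×0.45×0.36 = 0.6642 m³/s
Panel 2-3: Δb = 8.5 m, d̄ = (0.64+0.37)/2 = 0.505, v̄ = (0.48+0.34)/2 = 0.41 → q = 8.5×0.505×0.41 = 1.760 m³/s
Panel 3-4: Δb = 1.1 m, d̄ = (0.37+0.24)/2 = 0.305, v̄ = (0.34+0.31)/2 = 0.325 → q = 1.1×0.305×0.325 = 0.1090 m³/s
Q = Σ q = 2.533 m³/s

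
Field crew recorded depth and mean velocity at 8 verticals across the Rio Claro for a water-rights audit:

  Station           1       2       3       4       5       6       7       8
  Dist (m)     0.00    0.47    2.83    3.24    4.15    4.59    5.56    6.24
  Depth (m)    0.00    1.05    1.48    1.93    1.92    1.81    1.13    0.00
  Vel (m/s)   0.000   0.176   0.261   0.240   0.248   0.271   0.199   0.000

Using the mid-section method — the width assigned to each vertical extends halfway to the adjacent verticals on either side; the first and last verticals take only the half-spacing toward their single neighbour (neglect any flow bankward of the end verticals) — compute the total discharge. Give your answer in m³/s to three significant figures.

w_2 = (2.83 − 0.00)/2 = 1.415 m; q_2 = 0.176 × 1.05 × 1.415 = 0.2615 m³/s
w_3 = (3.24 − 0.47)/2 = 1.385 m; q_3 = 0.261 × 1.48 × 1.385 = 0.5350 m³/s
w_4 = (4.15 − 2.83)/2 = 0.66 m; q_4 = 0.240 × 1.93 × 0.66 = 0.3057 m³/s
w_5 = (4.59 − 3.24)/2 = 0.675 m; q_5 = 0.248 × 1.92 × 0.675 = 0.3214 m³/s
w_6 = (5.56 − 4.15)/2 = 0.705 m; q_6 = 0.271 × 1.81 × 0.705 = 0.3458 m³/s
w_7 = (6.24 − 4.59)/2 = 0.825 m; q_7 = 0.199 × 1.13 × 0.825 = 0.1855 m³/s
Stations 1, 8 contribute zero (depth or velocity is 0).
Q = Σ qᵢ = 1.955 m³/s

1.95 m³/s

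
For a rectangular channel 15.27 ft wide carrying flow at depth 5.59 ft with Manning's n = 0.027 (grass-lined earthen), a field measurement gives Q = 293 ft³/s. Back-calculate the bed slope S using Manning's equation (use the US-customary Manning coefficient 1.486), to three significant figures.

A = b·y = 15.27 × 5.59 = 85.36 ft²
P = b + 2y = 15.27 + 2×5.59 = 26.45 ft
R = A/P = 85.36/26.45 = 3.227 ft
S = (Q·n / (1.486·A·R^(2/3)))² = (293×0.027 / (1.486×85.36×2.184))² = 0.0008156

0.000816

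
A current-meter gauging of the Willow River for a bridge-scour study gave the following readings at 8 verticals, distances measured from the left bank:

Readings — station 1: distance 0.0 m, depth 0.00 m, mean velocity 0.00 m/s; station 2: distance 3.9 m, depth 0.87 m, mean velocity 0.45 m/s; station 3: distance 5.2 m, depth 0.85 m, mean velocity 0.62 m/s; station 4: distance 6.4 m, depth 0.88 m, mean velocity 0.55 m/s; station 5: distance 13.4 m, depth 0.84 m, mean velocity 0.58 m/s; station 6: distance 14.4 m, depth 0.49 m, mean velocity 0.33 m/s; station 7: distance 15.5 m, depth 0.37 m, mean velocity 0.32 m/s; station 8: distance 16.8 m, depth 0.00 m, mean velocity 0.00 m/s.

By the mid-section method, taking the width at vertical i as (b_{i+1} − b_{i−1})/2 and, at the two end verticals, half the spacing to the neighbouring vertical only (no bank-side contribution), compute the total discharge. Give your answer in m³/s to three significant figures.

5.92 m³/s

w_2 = (5.2 − 0.0)/2 = 2.6 m; q_2 = 0.45 × 0.87 × 2.6 = 1.018 m³/s
w_3 = (6.4 − 3.9)/2 = 1.25 m; q_3 = 0.62 × 0.85 × 1.25 = 0.6588 m³/s
w_4 = (13.4 − 5.2)/2 = 4.1 m; q_4 = 0.55 × 0.88 × 4.1 = 1.984 m³/s
w_5 = (14.4 − 6.4)/2 = 4 m; q_5 = 0.58 × 0.84 × 4 = 1.949 m³/s
w_6 = (15.5 − 13.4)/2 = 1.05 m; q_6 = 0.33 × 0.49 × 1.05 = 0.1698 m³/s
w_7 = (16.8 − 14.4)/2 = 1.2 m; q_7 = 0.32 × 0.37 × 1.2 = 0.1421 m³/s
Stations 1, 8 contribute zero (depth or velocity is 0).
Q = Σ qᵢ = 5.922 m³/s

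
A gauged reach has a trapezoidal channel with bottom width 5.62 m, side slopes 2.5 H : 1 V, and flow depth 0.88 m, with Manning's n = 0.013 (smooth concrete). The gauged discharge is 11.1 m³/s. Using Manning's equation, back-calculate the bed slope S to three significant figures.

A = (b + z·y)·y = (5.62 + 2.5×0.88)×0.88 = 6.882 m²
P = b + 2y√(1+z²) = 5.62 + 2×0.88×√(1+2.5²) = 10.36 m
R = A/P = 6.882/10.36 = 0.6643 m
S = (Q·n / (1·A·R^(2/3)))² = (11.1×0.013 / (1×6.882×0.7613))² = 0.0007586

0.000759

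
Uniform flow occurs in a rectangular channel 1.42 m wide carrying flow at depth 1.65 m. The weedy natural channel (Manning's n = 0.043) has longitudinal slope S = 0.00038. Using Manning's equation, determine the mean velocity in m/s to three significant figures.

A = b·y = 1.42 × 1.65 = 2.343 m²
P = b + 2y = 1.42 + 2×1.65 = 4.720 m
R = A/P = 2.343/4.720 = 0.4964 m
Q = (1/n)·A·R^(2/3)·S^(1/2) = (1/0.043) × 2.343 × 0.4964^(2/3) × 0.00038^(1/2) = 0.6659 m³/s
V = Q/A = 0.6659/2.343 = 0.2842 m/s

0.284 m/s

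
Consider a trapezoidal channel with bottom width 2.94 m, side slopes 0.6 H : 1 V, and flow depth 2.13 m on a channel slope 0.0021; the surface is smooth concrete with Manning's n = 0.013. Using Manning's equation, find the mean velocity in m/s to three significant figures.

A = (b + z·y)·y = (2.94 + 0.6×2.13)×2.13 = 8.984 m²
P = b + 2y√(1+z²) = 2.94 + 2×2.13×√(1+0.6²) = 7.908 m
R = A/P = 8.984/7.908 = 1.136 m
Q = (1/n)·A·R^(2/3)·S^(1/2) = (1/0.013) × 8.984 × 1.136^(2/3) × 0.0021^(1/2) = 34.48 m³/s
V = Q/A = 34.48/8.984 = 3.838 m/s

3.84 m/s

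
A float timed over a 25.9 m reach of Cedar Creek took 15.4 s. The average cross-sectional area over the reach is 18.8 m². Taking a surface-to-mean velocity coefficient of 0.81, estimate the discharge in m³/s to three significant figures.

25.6 m³/s

v_surface = L / t̄ = 25.9 / 15.4 = 1.682 m/s
v_mean = 0.81 × 1.682 = 1.362 m/s
Q = A × v_mean = 18.8 × 1.362 = 25.61 m³/s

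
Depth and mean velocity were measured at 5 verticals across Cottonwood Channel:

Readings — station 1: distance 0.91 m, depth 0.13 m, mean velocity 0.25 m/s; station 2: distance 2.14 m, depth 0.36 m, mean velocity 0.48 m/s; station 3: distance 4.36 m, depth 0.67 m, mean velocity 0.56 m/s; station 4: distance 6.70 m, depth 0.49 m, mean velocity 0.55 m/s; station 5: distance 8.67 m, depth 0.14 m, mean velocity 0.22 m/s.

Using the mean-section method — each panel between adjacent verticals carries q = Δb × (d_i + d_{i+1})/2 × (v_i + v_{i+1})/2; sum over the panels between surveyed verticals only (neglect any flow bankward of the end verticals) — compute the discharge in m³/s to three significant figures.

1.70 m³/s

Panel 1-2: Δb = 1.23 m, d̄ = (0.13+0.36)/2 = 0.245, v̄ = (0.25+0.48)/2 = 0.365 → q = 1.23×0.245×0.365 = 0.1100 m³/s
Panel 2-3: Δb = 2.22 m, d̄ = (0.36+0.67)/2 = 0.515, v̄ = (0.48+0.56)/2 = 0.52 → q = 2.22×0.515×0.52 = 0.5945 m³/s
Panel 3-4: Δb = 2.34 m, d̄ = (0.67+0.49)/2 = 0.58, v̄ = (0.56+0.55)/2 = 0.555 → q = 2.34×0.58×0.555 = 0.7532 m³/s
Panel 4-5: Δb = 1.97 m, d̄ = (0.49+0.14)/2 = 0.315, v̄ = (0.55+0.22)/2 = 0.385 → q = 1.97×0.315×0.385 = 0.2389 m³/s
Q = Σ q = 1.697 m³/s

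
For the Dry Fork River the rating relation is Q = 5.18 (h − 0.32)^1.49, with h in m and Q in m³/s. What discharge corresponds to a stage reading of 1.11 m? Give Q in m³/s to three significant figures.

3.65 m³/s

Q = 5.18 × (1.11 − 0.32)^1.49 = 5.18 × 0.79^1.49 = 3.646 m³/s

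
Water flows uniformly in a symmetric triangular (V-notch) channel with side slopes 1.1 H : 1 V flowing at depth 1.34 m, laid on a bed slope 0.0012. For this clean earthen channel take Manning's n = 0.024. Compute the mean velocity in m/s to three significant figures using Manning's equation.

0.904 m/s

A = z·y² = 1.1×1.34² = 1.975 m²
P = 2y√(1+z²) = 2×1.34×√(1+1.1²) = 3.984 m
R = A/P = 1.975/3.984 = 0.4958 m
Q = (1/n)·A·R^(2/3)·S^(1/2) = (1/0.024) × 1.975 × 0.4958^(2/3) × 0.0012^(1/2) = 1.786 m³/s
V = Q/A = 1.786/1.975 = 0.9041 m/s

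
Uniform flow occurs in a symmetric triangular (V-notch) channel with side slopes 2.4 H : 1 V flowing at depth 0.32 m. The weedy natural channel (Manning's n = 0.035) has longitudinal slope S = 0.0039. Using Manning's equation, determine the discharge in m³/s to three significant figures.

0.123 m³/s

A = z·y² = 2.4×0.32² = 0.2458 m²
P = 2y√(1+z²) = 2×0.32×√(1+2.4²) = 1.664 m
R = A/P = 0.2458/1.664 = 0.1477 m
Q = (1/n)·A·R^(2/3)·S^(1/2) = (1/0.035) × 0.2458 × 0.1477^(2/3) × 0.0039^(1/2) = 0.1225 m³/s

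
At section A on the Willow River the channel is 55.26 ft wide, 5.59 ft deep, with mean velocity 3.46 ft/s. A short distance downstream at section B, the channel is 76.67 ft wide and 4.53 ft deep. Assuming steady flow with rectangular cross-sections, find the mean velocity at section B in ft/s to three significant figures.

Q = A₁V₁ = (55.26×5.59) × 3.46 = 1069 ft³/s
A₂ = 76.67 × 4.53 = 347.3 ft²
V₂ = Q/A₂ = 1069/347.3 = 3.077 ft/s

3.08 ft/s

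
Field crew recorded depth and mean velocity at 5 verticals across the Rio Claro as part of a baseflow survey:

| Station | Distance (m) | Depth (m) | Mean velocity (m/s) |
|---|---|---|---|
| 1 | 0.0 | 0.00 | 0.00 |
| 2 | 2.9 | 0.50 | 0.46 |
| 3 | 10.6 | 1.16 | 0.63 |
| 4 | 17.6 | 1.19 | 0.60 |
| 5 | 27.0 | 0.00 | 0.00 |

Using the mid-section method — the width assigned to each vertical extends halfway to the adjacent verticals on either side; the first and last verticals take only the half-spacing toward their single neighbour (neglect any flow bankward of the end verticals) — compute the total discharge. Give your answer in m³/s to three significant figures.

w_2 = (10.6 − 0.0)/2 = 5.3 m; q_2 = 0.46 × 0.50 × 5.3 = 1.219 m³/s
w_3 = (17.6 − 2.9)/2 = 7.35 m; q_3 = 0.63 × 1.16 × 7.35 = 5.371 m³/s
w_4 = (27.0 − 10.6)/2 = 8.2 m; q_4 = 0.60 × 1.19 × 8.2 = 5.855 m³/s
Stations 1, 5 contribute zero (depth or velocity is 0).
Q = Σ qᵢ = 12.45 m³/s

12.4 m³/s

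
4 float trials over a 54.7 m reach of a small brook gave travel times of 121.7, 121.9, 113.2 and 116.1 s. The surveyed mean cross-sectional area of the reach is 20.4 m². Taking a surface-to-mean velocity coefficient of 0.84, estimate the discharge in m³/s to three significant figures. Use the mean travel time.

t̄ = (121.7 + 121.9 + 113.2 + 116.1) / 4 = 118.225 s
v_surface = L / t̄ = 54.7 / 118.225 = 0.4627 m/s
v_mean = 0.84 × 0.4627 = 0.3886 m/s
Q = A × v_mean = 20.4 × 0.3886 = 7.928 m³/s

7.93 m³/s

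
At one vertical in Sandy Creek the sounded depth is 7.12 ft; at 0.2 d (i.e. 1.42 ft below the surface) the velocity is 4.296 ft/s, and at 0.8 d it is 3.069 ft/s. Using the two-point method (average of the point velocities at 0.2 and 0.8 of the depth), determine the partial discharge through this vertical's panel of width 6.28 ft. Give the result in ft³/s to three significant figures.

165 ft³/s

v̄ = (4.296 + 3.069) / 2 = 3.683 ft/s
q = v̄ × d × w = 3.683 × 7.12 × 6.28 = 164.7 ft³/s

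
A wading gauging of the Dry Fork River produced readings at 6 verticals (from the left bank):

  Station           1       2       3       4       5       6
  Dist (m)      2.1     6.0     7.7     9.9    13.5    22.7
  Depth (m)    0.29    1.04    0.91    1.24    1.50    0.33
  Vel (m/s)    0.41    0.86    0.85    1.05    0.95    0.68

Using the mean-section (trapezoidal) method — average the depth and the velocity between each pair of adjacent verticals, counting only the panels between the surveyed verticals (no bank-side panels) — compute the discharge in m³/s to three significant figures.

17.1 m³/s

Panel 1-2: Δb = 3.9 m, d̄ = (0.29+1.04)/2 = 0.665, v̄ = (0.41+0.86)/2 = 0.635 → q = 3.9×0.665×0.635 = 1.647 m³/s
Panel 2-3: Δb = 1.7 m, d̄ = (1.04+0.91)/2 = 0.975, v̄ = (0.86+0.85)/2 = 0.855 → q = 1.7×0.975×0.855 = 1.417 m³/s
Panel 3-4: Δb = 2.2 m, d̄ = (0.91+1.24)/2 = 1.075, v̄ = (0.85+1.05)/2 = 0.95 → q = 2.2×1.075×0.95 = 2.247 m³/s
Panel 4-5: Δb = 3.6 m, d̄ = (1.24+1.50)/2 = 1.37, v̄ = (1.05+0.95)/2 = 1 → q = 3.6×1.37×1 = 4.932 m³/s
Panel 5-6: Δb = 9.2 m, d̄ = (1.50+0.33)/2 = 0.915, v̄ = (0.95+0.68)/2 = 0.815 → q = 9.2×0.915×0.815 = 6.861 m³/s
Q = Σ q = 17.10 m³/s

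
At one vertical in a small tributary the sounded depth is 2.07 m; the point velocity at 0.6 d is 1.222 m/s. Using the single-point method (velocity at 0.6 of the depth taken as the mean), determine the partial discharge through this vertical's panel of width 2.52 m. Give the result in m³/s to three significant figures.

6.37 m³/s

v̄ = v₀.₆ = 1.222 m/s
q = v̄ × d × w = 1.222 × 2.07 × 2.52 = 6.374 m³/s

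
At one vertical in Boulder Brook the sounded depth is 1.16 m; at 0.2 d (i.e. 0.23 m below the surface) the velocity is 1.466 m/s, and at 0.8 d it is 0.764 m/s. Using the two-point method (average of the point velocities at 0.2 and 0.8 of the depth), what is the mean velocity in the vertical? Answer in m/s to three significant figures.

1.12 m/s

v̄ = (1.466 + 0.764) / 2 = 1.115 m/s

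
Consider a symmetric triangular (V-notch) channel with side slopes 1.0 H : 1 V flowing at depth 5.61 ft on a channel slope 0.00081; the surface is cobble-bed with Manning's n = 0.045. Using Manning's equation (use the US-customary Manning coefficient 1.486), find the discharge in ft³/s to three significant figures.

46.7 ft³/s

A = z·y² = 1.0×5.61² = 31.47 ft²
P = 2y√(1+z²) = 2×5.61×√(1+1.0²) = 15.87 ft
R = A/P = 31.47/15.87 = 1.983 ft
Q = (1.486/n)·A·R^(2/3)·S^(1/2) = (1.486/0.045) × 31.47 × 1.983^(2/3) × 0.00081^(1/2) = 46.69 ft³/s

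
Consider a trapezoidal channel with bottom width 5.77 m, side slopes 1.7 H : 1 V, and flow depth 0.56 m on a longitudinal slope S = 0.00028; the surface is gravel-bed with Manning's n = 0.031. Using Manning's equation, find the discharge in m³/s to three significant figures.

1.23 m³/s

A = (b + z·y)·y = (5.77 + 1.7×0.56)×0.56 = 3.764 m²
P = b + 2y√(1+z²) = 5.77 + 2×0.56×√(1+1.7²) = 7.979 m
R = A/P = 3.764/7.979 = 0.4718 m
Q = (1/n)·A·R^(2/3)·S^(1/2) = (1/0.031) × 3.764 × 0.4718^(2/3) × 0.00028^(1/2) = 1.231 m³/s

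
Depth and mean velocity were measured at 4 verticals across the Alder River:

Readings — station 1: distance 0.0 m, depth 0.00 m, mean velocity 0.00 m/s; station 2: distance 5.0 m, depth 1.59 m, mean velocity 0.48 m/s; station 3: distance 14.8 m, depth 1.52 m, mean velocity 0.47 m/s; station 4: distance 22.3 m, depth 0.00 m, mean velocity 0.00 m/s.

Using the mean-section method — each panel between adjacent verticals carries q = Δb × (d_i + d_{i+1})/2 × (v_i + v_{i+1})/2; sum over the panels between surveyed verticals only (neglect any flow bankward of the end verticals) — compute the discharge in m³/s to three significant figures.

9.53 m³/s

Panel 1-2: Δb = 5 m, d̄ = (0.00+1.59)/2 = 0.795, v̄ = (0.00+0.48)/2 = 0.24 → q = 5×0.795×0.24 = 0.9540 m³/s
Panel 2-3: Δb = 9.8 m, d̄ = (1.59+1.52)/2 = 1.555, v̄ = (0.48+0.47)/2 = 0.475 → q = 9.8×1.555×0.475 = 7.239 m³/s
Panel 3-4: Δb = 7.5 m, d̄ = (1.52+0.00)/2 = 0.76, v̄ = (0.47+0.00)/2 = 0.235 → q = 7.5×0.76×0.235 = 1.340 m³/s
Q = Σ q = 9.532 m³/s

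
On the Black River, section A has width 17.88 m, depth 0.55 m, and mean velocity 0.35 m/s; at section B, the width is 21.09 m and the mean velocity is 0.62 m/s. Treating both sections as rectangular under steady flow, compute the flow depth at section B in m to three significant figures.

0.263 m

Q = A₁V₁ = (17.88×0.55) × 0.35 = 3.442 m³/s
d₂ = Q/(b₂ V₂) = 3.442/(21.09×0.62) = 0.2632 m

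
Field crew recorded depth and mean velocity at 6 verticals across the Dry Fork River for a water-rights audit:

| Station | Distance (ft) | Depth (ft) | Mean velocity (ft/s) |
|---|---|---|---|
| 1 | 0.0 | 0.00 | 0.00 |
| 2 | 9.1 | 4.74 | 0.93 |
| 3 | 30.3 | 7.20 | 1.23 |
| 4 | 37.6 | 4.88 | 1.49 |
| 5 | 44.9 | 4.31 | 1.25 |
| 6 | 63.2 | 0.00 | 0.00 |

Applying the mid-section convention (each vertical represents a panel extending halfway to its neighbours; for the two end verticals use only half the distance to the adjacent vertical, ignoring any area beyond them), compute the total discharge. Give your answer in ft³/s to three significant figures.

315 ft³/s

w_2 = (30.3 − 0.0)/2 = 15.15 ft; q_2 = 0.93 × 4.74 × 15.15 = 66.78 ft³/s
w_3 = (37.6 − 9.1)/2 = 14.25 ft; q_3 = 1.23 × 7.20 × 14.25 = 126.2 ft³/s
w_4 = (44.9 − 30.3)/2 = 7.3 ft; q_4 = 1.49 × 4.88 × 7.3 = 53.08 ft³/s
w_5 = (63.2 − 37.6)/2 = 12.8 ft; q_5 = 1.25 × 4.31 × 12.8 = 68.96 ft³/s
Stations 1, 6 contribute zero (depth or velocity is 0).
Q = Σ qᵢ = 315.0 ft³/s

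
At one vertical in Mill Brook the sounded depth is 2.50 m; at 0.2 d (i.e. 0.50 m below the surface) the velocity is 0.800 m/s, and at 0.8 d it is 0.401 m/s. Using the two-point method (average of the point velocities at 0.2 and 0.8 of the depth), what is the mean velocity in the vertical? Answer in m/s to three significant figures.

0.601 m/s

v̄ = (0.800 + 0.401) / 2 = 0.6005 m/s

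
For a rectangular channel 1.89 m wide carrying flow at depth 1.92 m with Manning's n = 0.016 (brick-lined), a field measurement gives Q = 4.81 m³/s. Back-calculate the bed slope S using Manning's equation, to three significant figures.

A = b·y = 1.89 × 1.92 = 3.629 m²
P = b + 2y = 1.89 + 2×1.92 = 5.730 m
R = A/P = 3.629/5.730 = 0.6333 m
S = (Q·n / (1·A·R^(2/3)))² = (4.81×0.016 / (1×3.629×0.7375))² = 0.0008270

0.000827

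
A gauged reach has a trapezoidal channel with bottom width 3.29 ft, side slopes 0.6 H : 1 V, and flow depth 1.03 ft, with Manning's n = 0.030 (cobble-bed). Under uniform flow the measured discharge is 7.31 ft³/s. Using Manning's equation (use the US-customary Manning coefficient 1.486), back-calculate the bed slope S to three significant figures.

A = (b + z·y)·y = (3.29 + 0.6×1.03)×1.03 = 4.025 ft²
P = b + 2y√(1+z²) = 3.29 + 2×1.03×√(1+0.6²) = 5.692 ft
R = A/P = 4.025/5.692 = 0.7071 ft
S = (Q·n / (1.486·A·R^(2/3)))² = (7.31×0.030 / (1.486×4.025×0.7937))² = 0.002134

0.00213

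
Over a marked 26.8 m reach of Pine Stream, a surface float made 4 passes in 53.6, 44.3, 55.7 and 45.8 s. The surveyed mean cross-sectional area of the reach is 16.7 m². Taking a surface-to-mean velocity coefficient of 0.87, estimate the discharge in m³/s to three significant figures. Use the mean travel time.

7.81 m³/s

t̄ = (53.6 + 44.3 + 55.7 + 45.8) / 4 = 49.85 s
v_surface = L / t̄ = 26.8 / 49.85 = 0.5376 m/s
v_mean = 0.87 × 0.5376 = 0.4677 m/s
Q = A × v_mean = 16.7 × 0.4677 = 7.811 m³/s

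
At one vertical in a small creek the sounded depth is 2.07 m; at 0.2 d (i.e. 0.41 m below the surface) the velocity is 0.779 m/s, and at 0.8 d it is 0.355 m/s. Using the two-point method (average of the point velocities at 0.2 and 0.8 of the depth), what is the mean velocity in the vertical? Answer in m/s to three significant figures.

v̄ = (0.779 + 0.355) / 2 = 0.5670 m/s

0.567 m/s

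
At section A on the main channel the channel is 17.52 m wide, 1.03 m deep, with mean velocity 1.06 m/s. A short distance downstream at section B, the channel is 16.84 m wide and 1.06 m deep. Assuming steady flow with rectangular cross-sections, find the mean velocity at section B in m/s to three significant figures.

1.07 m/s

Q = A₁V₁ = (17.52×1.03) × 1.06 = 19.13 m³/s
A₂ = 16.84 × 1.06 = 17.85 m²
V₂ = Q/A₂ = 19.13/17.85 = 1.072 m/s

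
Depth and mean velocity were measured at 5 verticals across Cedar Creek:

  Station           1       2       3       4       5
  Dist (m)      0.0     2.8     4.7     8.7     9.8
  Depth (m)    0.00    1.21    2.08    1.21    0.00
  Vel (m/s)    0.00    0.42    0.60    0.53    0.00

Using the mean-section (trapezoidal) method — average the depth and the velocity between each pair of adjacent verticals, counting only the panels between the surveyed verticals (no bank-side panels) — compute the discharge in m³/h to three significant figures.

21000 m³/h

Panel 1-2: Δb = 2.8 m, d̄ = (0.00+1.21)/2 = 0.605, v̄ = (0.00+0.42)/2 = 0.21 → q = 2.8×0.605×0.21 = 0.3557 m³/s
Panel 2-3: Δb = 1.9 m, d̄ = (1.21+2.08)/2 = 1.645, v̄ = (0.42+0.60)/2 = 0.51 → q = 1.9×1.645×0.51 = 1.594 m³/s
Panel 3-4: Δb = 4 m, d̄ = (2.08+1.21)/2 = 1.645, v̄ = (0.60+0.53)/2 = 0.565 → q = 4×1.645×0.565 = 3.718 m³/s
Panel 4-5: Δb = 1.1 m, d̄ = (1.21+0.00)/2 = 0.605, v̄ = (0.53+0.00)/2 = 0.265 → q = 1.1×0.605×0.265 = 0.1764 m³/s
Q = Σ q = 5.844 m³/s
= 5.844 × 3600 = 21040 m³/h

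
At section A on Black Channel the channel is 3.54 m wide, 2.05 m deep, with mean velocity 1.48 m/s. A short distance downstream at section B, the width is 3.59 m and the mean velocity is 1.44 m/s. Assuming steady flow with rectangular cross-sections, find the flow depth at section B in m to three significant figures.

2.08 m

Q = A₁V₁ = (3.54×2.05) × 1.48 = 10.74 m³/s
d₂ = Q/(b₂ V₂) = 10.74/(3.59×1.44) = 2.078 m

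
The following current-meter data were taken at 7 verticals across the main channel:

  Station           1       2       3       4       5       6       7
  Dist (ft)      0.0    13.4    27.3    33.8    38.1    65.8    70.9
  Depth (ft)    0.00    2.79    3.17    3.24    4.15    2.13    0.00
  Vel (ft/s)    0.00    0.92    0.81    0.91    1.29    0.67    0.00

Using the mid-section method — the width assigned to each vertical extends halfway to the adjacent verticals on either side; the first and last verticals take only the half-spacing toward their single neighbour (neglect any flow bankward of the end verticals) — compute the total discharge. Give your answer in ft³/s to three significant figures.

w_2 = (27.3 − 0.0)/2 = 13.65 ft; q_2 = 0.92 × 2.79 × 13.65 = 35.04 ft³/s
w_3 = (33.8 − 13.4)/2 = 10.2 ft; q_3 = 0.81 × 3.17 × 10.2 = 26.19 ft³/s
w_4 = (38.1 − 27.3)/2 = 5.4 ft; q_4 = 0.91 × 3.24 × 5.4 = 15.92 ft³/s
w_5 = (65.8 − 33.8)/2 = 16 ft; q_5 = 1.29 × 4.15 × 16 = 85.66 ft³/s
w_6 = (70.9 − 38.1)/2 = 16.4 ft; q_6 = 0.67 × 2.13 × 16.4 = 23.40 ft³/s
Stations 1, 7 contribute zero (depth or velocity is 0).
Q = Σ qᵢ = 186.2 ft³/s

186 ft³/s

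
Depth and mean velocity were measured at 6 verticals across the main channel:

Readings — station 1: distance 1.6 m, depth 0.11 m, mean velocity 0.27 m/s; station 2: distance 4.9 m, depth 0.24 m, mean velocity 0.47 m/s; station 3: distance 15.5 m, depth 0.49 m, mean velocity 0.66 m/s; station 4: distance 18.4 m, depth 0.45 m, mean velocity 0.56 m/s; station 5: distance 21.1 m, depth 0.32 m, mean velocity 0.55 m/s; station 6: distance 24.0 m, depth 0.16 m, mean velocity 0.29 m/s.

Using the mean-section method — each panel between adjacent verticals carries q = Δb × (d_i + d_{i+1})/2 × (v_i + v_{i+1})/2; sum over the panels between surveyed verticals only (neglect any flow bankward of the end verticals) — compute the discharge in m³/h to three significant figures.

14800 m³/h

Panel 1-2: Δb = 3.3 m, d̄ = (0.11+0.24)/2 = 0.175, v̄ = (0.27+0.47)/2 = 0.37 → q = 3.3×0.175×0.37 = 0.2137 m³/s
Panel 2-3: Δb = 10.6 m, d̄ = (0.24+0.49)/2 = 0.365, v̄ = (0.47+0.66)/2 = 0.565 → q = 10.6×0.365×0.565 = 2.186 m³/s
Panel 3-4: Δb = 2.9 m, d̄ = (0.49+0.45)/2 = 0.47, v̄ = (0.66+0.56)/2 = 0.61 → q = 2.9×0.47×0.61 = 0.8314 m³/s
Panel 4-5: Δb = 2.7 m, d̄ = (0.45+0.32)/2 = 0.385, v̄ = (0.56+0.55)/2 = 0.555 → q = 2.7×0.385×0.555 = 0.5769 m³/s
Panel 5-6: Δb = 2.9 m, d̄ = (0.32+0.16)/2 = 0.24, v̄ = (0.55+0.29)/2 = 0.42 → q = 2.9×0.24×0.42 = 0.2923 m³/s
Q = Σ q = 4.100 m³/s
= 4.100 × 3600 = 14760 m³/h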